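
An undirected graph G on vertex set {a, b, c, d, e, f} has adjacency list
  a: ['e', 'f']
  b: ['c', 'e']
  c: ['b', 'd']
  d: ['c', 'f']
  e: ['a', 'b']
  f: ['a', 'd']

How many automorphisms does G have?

Every vertex has degree 2 and the graph is connected, so G is the 6-cycle C_6. The automorphisms of the 6-cycle are exactly the symmetries of a regular 6-gon: the dihedral group D_6, |D_6| = 12.

12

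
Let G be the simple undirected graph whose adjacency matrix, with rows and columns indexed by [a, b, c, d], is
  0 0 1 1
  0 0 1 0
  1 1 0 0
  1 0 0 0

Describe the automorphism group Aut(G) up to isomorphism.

the cyclic group of order 2

The degree sequence is [2, 1, 2, 1]; the two degree-1 vertices b and d are the ends of a path, so G = P_4. A path has exactly one nontrivial symmetry — reversal — giving Aut(G) of order 2.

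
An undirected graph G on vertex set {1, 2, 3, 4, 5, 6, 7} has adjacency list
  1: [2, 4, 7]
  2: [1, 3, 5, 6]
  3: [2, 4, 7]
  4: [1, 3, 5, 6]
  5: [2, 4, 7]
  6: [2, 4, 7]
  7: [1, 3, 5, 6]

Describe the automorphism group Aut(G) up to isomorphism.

The vertices split by degree into {2, 4, 7} (degree 4) and {1, 3, 5, 6} (degree 3); every edge runs between the two parts, so G is the complete bipartite graph K_{3,4}. Automorphisms preserve the bipartition setwise (since the parts differ in size) and act as S_3 × S_4 within it; |Aut| = 144.

S_3 × S_4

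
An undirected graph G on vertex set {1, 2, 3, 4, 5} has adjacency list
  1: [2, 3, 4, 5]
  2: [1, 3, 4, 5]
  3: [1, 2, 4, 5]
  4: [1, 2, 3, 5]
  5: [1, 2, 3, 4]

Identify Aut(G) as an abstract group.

S_5

Every vertex has degree 4, so G is the complete graph K_5. Any permutation of the 5 vertices preserves K_5, so Aut(K_5) = S_5 of order 5! = 120.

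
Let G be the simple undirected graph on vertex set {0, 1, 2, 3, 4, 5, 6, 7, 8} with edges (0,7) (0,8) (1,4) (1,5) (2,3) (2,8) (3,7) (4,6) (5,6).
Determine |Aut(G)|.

80

G has two connected components, {0, 2, 3, 7, 8} and {1, 4, 5, 6}; each is 2-regular, so G = C_5 ⊔ C_4. No automorphism exchanges components of different sizes, hence Aut(G) is the direct product D_4 × D_5, order 80.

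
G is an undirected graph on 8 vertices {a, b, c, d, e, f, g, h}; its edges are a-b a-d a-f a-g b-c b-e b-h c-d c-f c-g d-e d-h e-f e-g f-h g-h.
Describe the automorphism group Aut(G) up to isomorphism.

S_4 ≀ Z_2

G is 4-regular and bipartite with parts {a, c, e, h} and {b, d, f, g} (each part is independent and every cross-pair is an edge), so G = K_{4,4}. Aut(K_{4,4}) is the wreath product S_4 ≀ Z_2: permute within each part, then optionally swap the parts; |Aut| = 2·(4!)² = 1152.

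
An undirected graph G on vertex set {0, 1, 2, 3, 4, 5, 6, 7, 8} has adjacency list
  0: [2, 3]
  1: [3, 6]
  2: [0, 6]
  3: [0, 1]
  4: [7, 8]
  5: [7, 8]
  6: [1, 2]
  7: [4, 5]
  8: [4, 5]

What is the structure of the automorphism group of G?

G has two connected components, {0, 1, 2, 3, 6} and {4, 5, 7, 8}; each is 2-regular, so G = C_5 ⊔ C_4. No automorphism exchanges components of different sizes, hence Aut(G) is the direct product D_5 × D_4, order 80.

D_5 × D_4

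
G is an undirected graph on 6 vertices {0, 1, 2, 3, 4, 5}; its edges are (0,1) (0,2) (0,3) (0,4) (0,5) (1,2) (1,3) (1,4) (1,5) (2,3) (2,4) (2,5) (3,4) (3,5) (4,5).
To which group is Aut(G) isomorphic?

Every vertex has degree 5, so G is the complete graph K_6. Every bijection on the vertex set is an automorphism of K_6; hence Aut(K_6) ≅ S_6, order 720.

the symmetric group on 6 letters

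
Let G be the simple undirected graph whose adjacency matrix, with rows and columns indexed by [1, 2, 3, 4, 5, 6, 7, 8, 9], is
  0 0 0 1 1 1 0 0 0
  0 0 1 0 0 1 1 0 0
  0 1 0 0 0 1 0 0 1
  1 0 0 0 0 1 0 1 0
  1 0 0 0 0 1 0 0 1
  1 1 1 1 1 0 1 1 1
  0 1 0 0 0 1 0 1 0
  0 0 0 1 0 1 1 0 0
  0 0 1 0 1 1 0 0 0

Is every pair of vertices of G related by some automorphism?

Vertex 6 is the only vertex of degree 8, so every automorphism fixes it; G is not vertex-transitive.

No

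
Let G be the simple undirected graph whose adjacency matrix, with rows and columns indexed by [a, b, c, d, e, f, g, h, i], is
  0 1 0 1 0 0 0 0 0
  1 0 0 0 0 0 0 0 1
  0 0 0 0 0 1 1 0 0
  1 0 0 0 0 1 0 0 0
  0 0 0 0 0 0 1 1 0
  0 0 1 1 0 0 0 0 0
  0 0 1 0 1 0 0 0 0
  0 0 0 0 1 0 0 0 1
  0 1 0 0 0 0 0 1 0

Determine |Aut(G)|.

G is 2-regular and connected on 9 vertices, i.e. the cycle C_9. C_9 has 9 rotations and 9 reflections, so Aut(C_9) ≅ D_9 of order 18.

18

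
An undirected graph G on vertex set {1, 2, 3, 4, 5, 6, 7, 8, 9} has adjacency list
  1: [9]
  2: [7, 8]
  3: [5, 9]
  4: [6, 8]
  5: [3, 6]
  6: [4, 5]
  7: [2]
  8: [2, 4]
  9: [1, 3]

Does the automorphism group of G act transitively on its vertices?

Automorphisms preserve degree, but G has vertices of degree 1 and vertices of degree 2; no automorphism maps one to the other, so G is not vertex-transitive.

No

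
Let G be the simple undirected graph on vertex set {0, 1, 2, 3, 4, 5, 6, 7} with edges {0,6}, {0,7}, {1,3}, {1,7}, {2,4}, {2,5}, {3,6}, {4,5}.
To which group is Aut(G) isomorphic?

G has two connected components, {0, 1, 3, 6, 7} and {2, 4, 5}; each is 2-regular, so G = C_5 ⊔ C_3. The components are non-isomorphic (different sizes), so Aut(G) = Aut(C_3) × Aut(C_5) = D_3 × D_5 of order 6·10 = 60.

D_3 × D_5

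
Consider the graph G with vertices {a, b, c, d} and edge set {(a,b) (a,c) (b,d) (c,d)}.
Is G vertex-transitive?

Yes

Every vertex has degree 2 and the graph is connected, so G is the 4-cycle C_4. The automorphisms of the 4-cycle are exactly the symmetries of a regular 4-gon: the dihedral group D_4, |D_4| = 8. Under this action every vertex can be carried to every other, so G is vertex-transitive.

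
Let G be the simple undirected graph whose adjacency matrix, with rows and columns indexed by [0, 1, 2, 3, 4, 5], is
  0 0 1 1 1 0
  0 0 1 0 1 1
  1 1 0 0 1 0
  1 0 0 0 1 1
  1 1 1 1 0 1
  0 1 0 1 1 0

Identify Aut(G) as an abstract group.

the dihedral group of order 10

Vertex 4 is the unique vertex of degree 5; the remaining 5 vertices each have degree 3 and induce a cycle, so G is the wheel on 6 vertices with hub 4. Every automorphism fixes the hub and acts on the rim 5-cycle, so Aut(G) ≅ Aut(C_5) = D_5 of order 10.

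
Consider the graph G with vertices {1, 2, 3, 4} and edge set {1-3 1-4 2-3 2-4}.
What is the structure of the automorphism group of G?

G is 2-regular and bipartite with parts {1, 2} and {3, 4} (each part is independent and every cross-pair is an edge), so G = K_{2,2}. Each part can be permuted independently (S_2 × S_2) and the two equal-size parts can also be swapped, giving (S_2 × S_2) ⋊ Z_2 of order 2·(2!)² = 8.

(S_2 × S_2) ⋊ Z_2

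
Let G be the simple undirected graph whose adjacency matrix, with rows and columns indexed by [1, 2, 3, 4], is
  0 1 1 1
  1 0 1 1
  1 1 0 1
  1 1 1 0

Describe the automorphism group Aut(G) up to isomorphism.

the symmetric group on 4 letters

Every vertex has degree 3, so G is the complete graph K_4. Any permutation of the 4 vertices preserves K_4, so Aut(K_4) = S_4 of order 4! = 24.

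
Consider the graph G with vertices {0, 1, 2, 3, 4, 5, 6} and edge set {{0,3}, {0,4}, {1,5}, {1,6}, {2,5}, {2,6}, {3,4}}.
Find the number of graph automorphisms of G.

48

G has two connected components, {1, 2, 5, 6} and {0, 3, 4}; each is 2-regular, so G = C_4 ⊔ C_3. No automorphism exchanges components of different sizes, hence Aut(G) is the direct product D_3 × D_4, order 48.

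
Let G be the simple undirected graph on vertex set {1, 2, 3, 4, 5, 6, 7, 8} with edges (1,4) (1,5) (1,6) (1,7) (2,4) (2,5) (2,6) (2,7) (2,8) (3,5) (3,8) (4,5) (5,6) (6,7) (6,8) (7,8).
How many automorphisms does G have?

Degrees alone do not determine every vertex (e.g. 1 and 7 both have degree 4), but their neighbour-degree multisets differ: N(1) has degrees [3, 4, 5, 5] while N(7) has degrees [4, 4, 5, 5]. Repeating this refinement separates all vertices, so the only automorphism is the identity.

1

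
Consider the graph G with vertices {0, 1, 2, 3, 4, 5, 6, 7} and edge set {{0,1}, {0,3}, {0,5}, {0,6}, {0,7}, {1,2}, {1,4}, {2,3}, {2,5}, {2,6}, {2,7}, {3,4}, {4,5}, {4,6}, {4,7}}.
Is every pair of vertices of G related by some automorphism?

Automorphisms preserve degree, but G has vertices of degree 3 and vertices of degree 5; no automorphism maps one to the other, so G is not vertex-transitive.

No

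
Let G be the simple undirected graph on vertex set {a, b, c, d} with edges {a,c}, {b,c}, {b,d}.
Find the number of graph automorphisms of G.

The degree sequence is [1, 2, 2, 1]; the two degree-1 vertices a and d are the ends of a path, so G = P_4. The only nontrivial automorphism of a path is the end-to-end reflection, so Aut(G) ≅ Z_2.

2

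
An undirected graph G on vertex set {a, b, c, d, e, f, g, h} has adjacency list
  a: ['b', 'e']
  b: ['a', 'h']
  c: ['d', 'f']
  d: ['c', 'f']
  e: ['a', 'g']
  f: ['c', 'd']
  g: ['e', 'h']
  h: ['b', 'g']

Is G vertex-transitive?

G has two connected components, {a, b, e, g, h} and {c, d, f}; each is 2-regular, so G = C_5 ⊔ C_3. The orbit of a under Aut(G) is {a, b, e, g, h}, which does not contain c, so G is not vertex-transitive.

No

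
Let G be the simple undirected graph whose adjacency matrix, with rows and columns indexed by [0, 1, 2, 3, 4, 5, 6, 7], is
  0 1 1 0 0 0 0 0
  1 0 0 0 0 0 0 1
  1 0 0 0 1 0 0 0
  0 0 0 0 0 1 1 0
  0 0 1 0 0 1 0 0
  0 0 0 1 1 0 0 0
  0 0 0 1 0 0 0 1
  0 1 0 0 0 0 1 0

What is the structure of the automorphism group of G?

D_8

Every vertex has degree 2 and the graph is connected, so G is the 8-cycle C_8. C_8 has 8 rotations and 8 reflections, so Aut(C_8) ≅ D_8 of order 16.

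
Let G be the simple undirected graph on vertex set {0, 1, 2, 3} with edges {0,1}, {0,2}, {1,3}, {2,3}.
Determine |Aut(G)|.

8

G is 2-regular and connected on 4 vertices, i.e. the cycle C_4. The automorphisms of the 4-cycle are exactly the symmetries of a regular 4-gon: the dihedral group D_4, |D_4| = 8.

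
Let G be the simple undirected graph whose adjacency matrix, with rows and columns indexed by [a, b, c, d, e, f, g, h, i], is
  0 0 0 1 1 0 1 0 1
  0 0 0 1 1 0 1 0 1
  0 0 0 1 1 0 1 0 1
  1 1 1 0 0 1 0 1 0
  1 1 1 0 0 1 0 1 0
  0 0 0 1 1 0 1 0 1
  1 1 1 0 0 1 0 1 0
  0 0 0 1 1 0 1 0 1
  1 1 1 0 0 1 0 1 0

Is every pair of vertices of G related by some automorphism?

Automorphisms preserve degree, but G has vertices of degree 4 and vertices of degree 5; no automorphism maps one to the other, so G is not vertex-transitive.

No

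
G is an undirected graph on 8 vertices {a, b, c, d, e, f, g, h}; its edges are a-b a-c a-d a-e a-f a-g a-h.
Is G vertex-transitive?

Vertex a is the only vertex of degree 7, so every automorphism fixes it; G is not vertex-transitive.

No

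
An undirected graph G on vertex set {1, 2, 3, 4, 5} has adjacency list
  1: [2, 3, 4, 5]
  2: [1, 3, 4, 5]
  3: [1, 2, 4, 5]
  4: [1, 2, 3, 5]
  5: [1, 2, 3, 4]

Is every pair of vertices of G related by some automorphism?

Every vertex has degree 4, so G is the complete graph K_5. Every bijection on the vertex set is an automorphism of K_5; hence Aut(K_5) ≅ S_5, order 120. Under this action every vertex can be carried to every other, so G is vertex-transitive.

Yes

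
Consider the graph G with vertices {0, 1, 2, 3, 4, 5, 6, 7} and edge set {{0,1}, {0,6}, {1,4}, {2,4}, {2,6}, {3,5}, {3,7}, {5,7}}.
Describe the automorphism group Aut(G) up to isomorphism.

G has two connected components, {0, 1, 2, 4, 6} and {3, 5, 7}; each is 2-regular, so G = C_5 ⊔ C_3. No automorphism exchanges components of different sizes, hence Aut(G) is the direct product D_3 × D_5, order 60.

D_3 × D_5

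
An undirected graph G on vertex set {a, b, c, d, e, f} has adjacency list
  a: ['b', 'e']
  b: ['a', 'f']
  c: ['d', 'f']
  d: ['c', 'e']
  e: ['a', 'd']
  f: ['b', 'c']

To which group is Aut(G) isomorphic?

Every vertex has degree 2 and the graph is connected, so G is the 6-cycle C_6. The automorphisms of the 6-cycle are exactly the symmetries of a regular 6-gon: the dihedral group D_6, |D_6| = 12.

the dihedral group of order 12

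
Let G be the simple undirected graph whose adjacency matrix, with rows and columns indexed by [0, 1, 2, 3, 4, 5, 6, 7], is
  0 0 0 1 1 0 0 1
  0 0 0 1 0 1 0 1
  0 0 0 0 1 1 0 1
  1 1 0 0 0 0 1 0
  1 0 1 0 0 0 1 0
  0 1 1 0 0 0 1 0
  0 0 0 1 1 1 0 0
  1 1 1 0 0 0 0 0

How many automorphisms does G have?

48

G is 3-regular and bipartite on 2^3 = 8 vertices with girth 4; it is the hypercube graph Q_3. Aut(Q_3) consists of the signed permutations of the 3 coordinate axes: 3! permutations times 2^3 sign flips, so |Aut| = 2^3·3! = 48.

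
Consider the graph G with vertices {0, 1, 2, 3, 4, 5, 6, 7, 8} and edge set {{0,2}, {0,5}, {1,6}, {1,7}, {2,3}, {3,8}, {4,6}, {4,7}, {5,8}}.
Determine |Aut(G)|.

G has two connected components, {0, 2, 3, 5, 8} and {1, 4, 6, 7}; each is 2-regular, so G = C_5 ⊔ C_4. No automorphism exchanges components of different sizes, hence Aut(G) is the direct product D_4 × D_5, order 80.

80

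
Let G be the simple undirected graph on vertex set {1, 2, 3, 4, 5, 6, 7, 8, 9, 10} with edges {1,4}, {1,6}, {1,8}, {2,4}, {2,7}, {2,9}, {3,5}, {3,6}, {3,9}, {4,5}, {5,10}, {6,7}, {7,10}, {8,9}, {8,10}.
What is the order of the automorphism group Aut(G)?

120

G is 3-regular on 10 vertices with no triangles and no 4-cycles (girth 5): this is the Petersen graph. Viewing the Petersen graph as the Kneser graph K(5,2) — vertices are 2-subsets of {1,…,5}, edges join disjoint pairs — its automorphisms are exactly the permutations of the 5-element set, so Aut ≅ S_5 of order 120.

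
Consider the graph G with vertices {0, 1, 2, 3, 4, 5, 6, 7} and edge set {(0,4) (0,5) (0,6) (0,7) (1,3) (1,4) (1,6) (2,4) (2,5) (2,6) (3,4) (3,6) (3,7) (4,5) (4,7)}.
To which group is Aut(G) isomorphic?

{e}

The degree sequence is [4, 3, 3, 4, 6, 3, 4, 3]. Checking the degree-preserving permutations of the vertex set shows that none except the identity preserves every edge, so Aut(G) is trivial.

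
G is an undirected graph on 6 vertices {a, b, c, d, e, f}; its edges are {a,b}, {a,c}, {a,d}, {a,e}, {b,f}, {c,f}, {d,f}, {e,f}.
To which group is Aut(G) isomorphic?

The vertices split by degree into {a, f} (degree 4) and {b, c, d, e} (degree 2); every edge runs between the two parts, so G is the complete bipartite graph K_{2,4}. Automorphisms preserve the bipartition setwise (since the parts differ in size) and act as S_4 × S_2 within it; |Aut| = 48.

S_4 × S_2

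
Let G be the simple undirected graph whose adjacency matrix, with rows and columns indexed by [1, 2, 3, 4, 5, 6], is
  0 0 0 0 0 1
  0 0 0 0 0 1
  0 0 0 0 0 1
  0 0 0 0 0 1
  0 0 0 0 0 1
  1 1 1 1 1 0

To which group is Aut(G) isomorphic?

Vertex 6 has degree 5 and every other vertex has degree 1, so G is the star K_{1,5} with centre 6. The 5 leaves are pairwise interchangeable while the centre is fixed, giving Aut(G) = S_5.

S_5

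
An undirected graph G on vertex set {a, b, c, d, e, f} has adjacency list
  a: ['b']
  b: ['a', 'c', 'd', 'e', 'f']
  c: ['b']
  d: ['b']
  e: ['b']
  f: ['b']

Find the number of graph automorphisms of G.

120

Vertex b has degree 5 and every other vertex has degree 1, so G is the star K_{1,5} with centre b. Any automorphism fixes the centre and permutes the 5 leaves freely, so Aut(G) ≅ S_5 of order 5! = 120.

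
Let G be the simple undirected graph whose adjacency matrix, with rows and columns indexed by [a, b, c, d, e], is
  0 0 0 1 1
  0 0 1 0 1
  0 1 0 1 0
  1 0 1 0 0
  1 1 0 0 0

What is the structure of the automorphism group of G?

the dihedral group of order 10

G is 2-regular and connected on 5 vertices, i.e. the cycle C_5. The automorphisms of the 5-cycle are exactly the symmetries of a regular 5-gon: the dihedral group D_5, |D_5| = 10.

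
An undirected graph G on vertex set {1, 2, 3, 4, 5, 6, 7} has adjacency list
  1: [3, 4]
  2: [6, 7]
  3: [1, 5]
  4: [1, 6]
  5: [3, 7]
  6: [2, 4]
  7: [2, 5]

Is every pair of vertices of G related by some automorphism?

Yes

Every vertex has degree 2 and the graph is connected, so G is the 7-cycle C_7. The automorphisms of the 7-cycle are exactly the symmetries of a regular 7-gon: the dihedral group D_7, |D_7| = 14. This group acts transitively on the 7 vertices.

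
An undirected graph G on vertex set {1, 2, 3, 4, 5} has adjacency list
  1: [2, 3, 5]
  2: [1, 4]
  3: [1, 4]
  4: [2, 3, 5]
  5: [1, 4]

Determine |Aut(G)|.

The vertices split by degree into {1, 4} (degree 3) and {2, 3, 5} (degree 2); every edge runs between the two parts, so G is the complete bipartite graph K_{2,3}. Automorphisms preserve the bipartition setwise (since the parts differ in size) and act as S_2 × S_3 within it; |Aut| = 12.

12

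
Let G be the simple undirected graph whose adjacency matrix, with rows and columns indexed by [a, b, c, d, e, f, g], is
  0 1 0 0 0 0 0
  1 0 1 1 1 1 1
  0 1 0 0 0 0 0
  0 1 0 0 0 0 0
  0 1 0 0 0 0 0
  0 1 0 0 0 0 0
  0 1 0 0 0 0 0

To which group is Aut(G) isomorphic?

Vertex b has degree 6 and every other vertex has degree 1, so G is the star K_{1,6} with centre b. The 6 leaves are pairwise interchangeable while the centre is fixed, giving Aut(G) = S_6.

the symmetric group on 6 letters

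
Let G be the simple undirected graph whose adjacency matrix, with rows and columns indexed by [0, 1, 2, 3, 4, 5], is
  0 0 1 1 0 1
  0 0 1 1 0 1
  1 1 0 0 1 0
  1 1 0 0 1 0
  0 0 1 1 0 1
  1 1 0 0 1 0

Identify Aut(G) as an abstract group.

(S_3 × S_3) ⋊ Z_2

G is 3-regular and bipartite with parts {0, 1, 4} and {2, 3, 5} (each part is independent and every cross-pair is an edge), so G = K_{3,3}. Aut(K_{3,3}) is the wreath product S_3 ≀ Z_2: permute within each part, then optionally swap the parts; |Aut| = 2·(3!)² = 72.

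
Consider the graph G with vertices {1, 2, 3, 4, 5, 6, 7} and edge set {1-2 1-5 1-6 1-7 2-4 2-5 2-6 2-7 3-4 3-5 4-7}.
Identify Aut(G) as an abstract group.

1

Degrees alone do not determine every vertex (e.g. 3 and 6 both have degree 2), but their neighbour-degree multisets differ: N(3) has degrees [3, 3] while N(6) has degrees [4, 5]. Repeating this refinement separates all vertices, so the only automorphism is the identity.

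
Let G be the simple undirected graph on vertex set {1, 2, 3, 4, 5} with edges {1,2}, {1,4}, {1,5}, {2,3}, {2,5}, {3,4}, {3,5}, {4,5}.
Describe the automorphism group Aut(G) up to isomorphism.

Vertex 5 is the unique vertex of degree 4; the remaining 4 vertices each have degree 3 and induce a cycle, so G is the wheel on 5 vertices with hub 5. Every automorphism fixes the hub and acts on the rim 4-cycle, so Aut(G) ≅ Aut(C_4) = D_4 of order 8.

the dihedral group of order 8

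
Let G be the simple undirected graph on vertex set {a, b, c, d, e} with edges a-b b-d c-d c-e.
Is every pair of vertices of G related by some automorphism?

No

Automorphisms preserve degree, but G has vertices of degree 1 and vertices of degree 2; no automorphism maps one to the other, so G is not vertex-transitive.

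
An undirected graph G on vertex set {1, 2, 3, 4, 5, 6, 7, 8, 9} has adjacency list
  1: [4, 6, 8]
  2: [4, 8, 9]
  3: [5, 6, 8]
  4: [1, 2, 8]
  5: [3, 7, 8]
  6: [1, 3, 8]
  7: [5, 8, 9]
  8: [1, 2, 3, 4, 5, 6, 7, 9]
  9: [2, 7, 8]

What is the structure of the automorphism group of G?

D_8

Vertex 8 is the unique vertex of degree 8; the remaining 8 vertices each have degree 3 and induce a cycle, so G is the wheel on 9 vertices with hub 8. With the hub fixed, the remaining symmetry is that of the rim cycle C_8, giving the dihedral group D_8.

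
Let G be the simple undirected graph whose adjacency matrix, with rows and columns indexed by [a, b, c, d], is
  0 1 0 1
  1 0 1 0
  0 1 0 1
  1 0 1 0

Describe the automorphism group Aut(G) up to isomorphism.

G is 2-regular and bipartite with parts {b, d} and {a, c} (each part is independent and every cross-pair is an edge), so G = K_{2,2}. Each part can be permuted independently (S_2 × S_2) and the two equal-size parts can also be swapped, giving (S_2 × S_2) ⋊ Z_2 of order 2·(2!)² = 8.

(S_2 × S_2) ⋊ Z_2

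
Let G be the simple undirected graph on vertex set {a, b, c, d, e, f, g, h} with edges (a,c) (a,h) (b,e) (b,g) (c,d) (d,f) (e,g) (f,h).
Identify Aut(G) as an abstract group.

G has two connected components, {a, c, d, f, h} and {b, e, g}; each is 2-regular, so G = C_5 ⊔ C_3. No automorphism exchanges components of different sizes, hence Aut(G) is the direct product D_3 × D_5, order 60.

D_3 × D_5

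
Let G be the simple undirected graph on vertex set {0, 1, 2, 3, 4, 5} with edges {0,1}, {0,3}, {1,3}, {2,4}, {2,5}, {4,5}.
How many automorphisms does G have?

72

G has two connected components, {2, 4, 5} and {0, 1, 3}; each is 2-regular, so G = C_3 ⊔ C_3. Aut of a disjoint union of two copies of C_3 is the wreath product D_3 ≀ Z_2, of order 2·6² = 72.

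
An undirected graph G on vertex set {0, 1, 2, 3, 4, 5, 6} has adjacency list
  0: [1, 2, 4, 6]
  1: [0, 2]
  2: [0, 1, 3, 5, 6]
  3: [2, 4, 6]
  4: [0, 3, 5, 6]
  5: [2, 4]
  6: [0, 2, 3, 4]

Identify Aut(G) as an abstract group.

{e}

The degree sequence is [4, 2, 5, 3, 4, 2, 4]. Checking the degree-preserving permutations of the vertex set shows that none except the identity preserves every edge, so Aut(G) is trivial.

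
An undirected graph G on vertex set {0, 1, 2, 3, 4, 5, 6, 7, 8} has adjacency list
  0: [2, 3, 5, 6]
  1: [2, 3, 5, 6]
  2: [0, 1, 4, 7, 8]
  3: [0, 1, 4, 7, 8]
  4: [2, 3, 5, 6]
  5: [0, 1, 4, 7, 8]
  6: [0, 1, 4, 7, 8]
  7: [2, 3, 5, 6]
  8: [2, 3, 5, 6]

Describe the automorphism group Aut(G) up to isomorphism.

S_5 × S_4

The vertices split by degree into {2, 3, 5, 6} (degree 5) and {0, 1, 4, 7, 8} (degree 4); every edge runs between the two parts, so G is the complete bipartite graph K_{4,5}. The parts have unequal sizes, so no automorphism swaps them; each part is permuted independently, giving S_5 × S_4 of order 5!·4! = 2880.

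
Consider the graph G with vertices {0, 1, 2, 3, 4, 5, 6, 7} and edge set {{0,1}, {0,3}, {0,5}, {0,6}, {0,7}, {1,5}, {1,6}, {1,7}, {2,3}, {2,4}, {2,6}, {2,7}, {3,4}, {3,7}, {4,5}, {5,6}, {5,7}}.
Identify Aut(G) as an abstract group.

1

The degree sequence is [5, 4, 4, 4, 3, 5, 4, 5]. Checking the degree-preserving permutations of the vertex set shows that none except the identity preserves every edge, so Aut(G) is trivial.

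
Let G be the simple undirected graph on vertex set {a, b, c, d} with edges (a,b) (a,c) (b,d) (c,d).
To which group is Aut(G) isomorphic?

G is 2-regular and bipartite on 2^2 = 4 vertices with girth 4; it is the hypercube graph Q_2. The symmetry group of the 2-cube is the hyperoctahedral group B_2 = Z_2 ≀ S_2, of order 2^2·2! = 8.

the dihedral group of order 8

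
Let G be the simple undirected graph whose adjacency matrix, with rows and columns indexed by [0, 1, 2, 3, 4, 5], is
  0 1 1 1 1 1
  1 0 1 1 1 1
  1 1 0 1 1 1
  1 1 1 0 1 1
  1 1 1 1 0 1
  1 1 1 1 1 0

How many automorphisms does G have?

Every vertex has degree 5, so G is the complete graph K_6. Every bijection on the vertex set is an automorphism of K_6; hence Aut(K_6) ≅ S_6, order 720.

720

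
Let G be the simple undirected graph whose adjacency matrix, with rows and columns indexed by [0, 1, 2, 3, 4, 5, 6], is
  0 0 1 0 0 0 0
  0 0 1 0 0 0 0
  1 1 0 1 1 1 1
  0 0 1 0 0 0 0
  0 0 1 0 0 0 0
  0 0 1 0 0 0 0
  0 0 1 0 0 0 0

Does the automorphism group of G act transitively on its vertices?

Vertex 2 is the only vertex of degree 6, so every automorphism fixes it; G is not vertex-transitive.

No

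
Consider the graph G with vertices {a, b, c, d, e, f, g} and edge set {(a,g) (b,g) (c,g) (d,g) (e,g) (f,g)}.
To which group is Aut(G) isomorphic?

S_6

Vertex g has degree 6 and every other vertex has degree 1, so G is the star K_{1,6} with centre g. The 6 leaves are pairwise interchangeable while the centre is fixed, giving Aut(G) = S_6.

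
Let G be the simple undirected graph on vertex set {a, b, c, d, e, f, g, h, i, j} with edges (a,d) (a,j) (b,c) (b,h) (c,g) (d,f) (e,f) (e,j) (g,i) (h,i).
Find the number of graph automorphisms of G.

200

G has two connected components, {b, c, g, h, i} and {a, d, e, f, j}; each is 2-regular, so G = C_5 ⊔ C_5. Aut of a disjoint union of two copies of C_5 is the wreath product D_5 ≀ Z_2, of order 2·10² = 200.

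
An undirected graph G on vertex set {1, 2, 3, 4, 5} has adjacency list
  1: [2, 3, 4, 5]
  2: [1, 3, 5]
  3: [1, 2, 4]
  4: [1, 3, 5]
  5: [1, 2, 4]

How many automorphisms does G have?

Vertex 1 is the unique vertex of degree 4; the remaining 4 vertices each have degree 3 and induce a cycle, so G is the wheel on 5 vertices with hub 1. Every automorphism fixes the hub and acts on the rim 4-cycle, so Aut(G) ≅ Aut(C_4) = D_4 of order 8.

8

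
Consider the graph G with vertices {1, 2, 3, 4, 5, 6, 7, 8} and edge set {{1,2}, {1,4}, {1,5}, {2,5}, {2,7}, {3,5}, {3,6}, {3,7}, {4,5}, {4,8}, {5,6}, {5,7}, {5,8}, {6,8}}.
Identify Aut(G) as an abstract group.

Vertex 5 is the unique vertex of degree 7; the remaining 7 vertices each have degree 3 and induce a cycle, so G is the wheel on 8 vertices with hub 5. With the hub fixed, the remaining symmetry is that of the rim cycle C_7, giving the dihedral group D_7.

the dihedral group of order 14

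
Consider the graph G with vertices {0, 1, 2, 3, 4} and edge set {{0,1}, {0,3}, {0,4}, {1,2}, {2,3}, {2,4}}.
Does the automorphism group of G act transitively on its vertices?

Automorphisms preserve degree, but G has vertices of degree 2 and vertices of degree 3; no automorphism maps one to the other, so G is not vertex-transitive.

No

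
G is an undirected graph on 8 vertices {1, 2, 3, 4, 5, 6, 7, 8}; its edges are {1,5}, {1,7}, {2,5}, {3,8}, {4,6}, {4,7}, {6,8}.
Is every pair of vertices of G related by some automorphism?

Automorphisms preserve degree, but G has vertices of degree 1 and vertices of degree 2; no automorphism maps one to the other, so G is not vertex-transitive.

No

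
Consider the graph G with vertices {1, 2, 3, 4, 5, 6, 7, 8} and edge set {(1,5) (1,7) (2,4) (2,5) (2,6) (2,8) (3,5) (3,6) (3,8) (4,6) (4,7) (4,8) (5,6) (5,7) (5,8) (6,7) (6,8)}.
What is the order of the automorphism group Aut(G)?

Degrees alone do not determine every vertex (e.g. 2 and 4 both have degree 4), but their neighbour-degree multisets differ: N(2) has degrees [4, 5, 6, 6] while N(4) has degrees [4, 4, 5, 6]. Repeating this refinement separates all vertices, so the only automorphism is the identity.

1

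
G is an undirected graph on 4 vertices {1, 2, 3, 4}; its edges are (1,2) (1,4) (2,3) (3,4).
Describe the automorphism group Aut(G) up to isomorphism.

the dihedral group of order 8

Every vertex has degree 2 and the graph is connected, so G is the 4-cycle C_4. C_4 has 4 rotations and 4 reflections, so Aut(C_4) ≅ D_4 of order 8.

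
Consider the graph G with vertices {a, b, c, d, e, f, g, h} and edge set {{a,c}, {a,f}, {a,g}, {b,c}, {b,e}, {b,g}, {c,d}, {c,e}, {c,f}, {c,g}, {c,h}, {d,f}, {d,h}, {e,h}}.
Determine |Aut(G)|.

Vertex c is the unique vertex of degree 7; the remaining 7 vertices each have degree 3 and induce a cycle, so G is the wheel on 8 vertices with hub c. Every automorphism fixes the hub and acts on the rim 7-cycle, so Aut(G) ≅ Aut(C_7) = D_7 of order 14.

14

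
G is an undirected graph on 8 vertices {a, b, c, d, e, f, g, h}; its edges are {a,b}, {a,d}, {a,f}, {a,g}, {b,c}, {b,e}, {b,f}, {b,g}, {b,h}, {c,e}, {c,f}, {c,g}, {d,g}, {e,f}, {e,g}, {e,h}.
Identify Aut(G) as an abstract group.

The degree sequence is [4, 6, 4, 2, 5, 4, 5, 2]. Checking the degree-preserving permutations of the vertex set shows that none except the identity preserves every edge, so Aut(G) is trivial.

1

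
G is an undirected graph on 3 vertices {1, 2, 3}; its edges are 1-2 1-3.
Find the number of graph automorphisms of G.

2

The degree sequence is [2, 1, 1]; the two degree-1 vertices 2 and 3 are the ends of a path, so G = P_3. The only nontrivial automorphism of a path is the end-to-end reflection, so Aut(G) ≅ Z_2.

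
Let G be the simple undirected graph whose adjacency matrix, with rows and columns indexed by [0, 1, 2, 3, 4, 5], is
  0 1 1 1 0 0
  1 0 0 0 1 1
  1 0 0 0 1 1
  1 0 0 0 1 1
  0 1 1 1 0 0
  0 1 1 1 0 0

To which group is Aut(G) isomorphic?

S_3 ≀ Z_2

G is 3-regular and bipartite with parts {1, 2, 3} and {0, 4, 5} (each part is independent and every cross-pair is an edge), so G = K_{3,3}. Aut(K_{3,3}) is the wreath product S_3 ≀ Z_2: permute within each part, then optionally swap the parts; |Aut| = 2·(3!)² = 72.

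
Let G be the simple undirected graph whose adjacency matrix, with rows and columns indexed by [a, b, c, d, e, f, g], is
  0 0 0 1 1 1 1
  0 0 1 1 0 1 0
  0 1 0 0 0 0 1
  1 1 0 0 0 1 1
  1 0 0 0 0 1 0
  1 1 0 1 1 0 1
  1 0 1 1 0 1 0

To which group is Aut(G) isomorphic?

{e}

The degree sequence is [4, 3, 2, 4, 2, 5, 4]. Checking the degree-preserving permutations of the vertex set shows that none except the identity preserves every edge, so Aut(G) is trivial.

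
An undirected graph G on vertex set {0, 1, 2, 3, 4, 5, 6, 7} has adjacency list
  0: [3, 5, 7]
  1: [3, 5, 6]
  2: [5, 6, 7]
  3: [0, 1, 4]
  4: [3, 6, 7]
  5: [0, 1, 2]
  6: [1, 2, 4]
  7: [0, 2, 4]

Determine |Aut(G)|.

48

G is 3-regular and bipartite on 2^3 = 8 vertices with girth 4; it is the hypercube graph Q_3. The symmetry group of the 3-cube is the hyperoctahedral group B_3 = Z_2 ≀ S_3, of order 2^3·3! = 48.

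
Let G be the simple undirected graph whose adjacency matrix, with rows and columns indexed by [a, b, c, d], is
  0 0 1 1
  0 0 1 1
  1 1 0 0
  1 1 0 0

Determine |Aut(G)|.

8

G is 2-regular and connected on 4 vertices, i.e. the cycle C_4. The automorphisms of the 4-cycle are exactly the symmetries of a regular 4-gon: the dihedral group D_4, |D_4| = 8.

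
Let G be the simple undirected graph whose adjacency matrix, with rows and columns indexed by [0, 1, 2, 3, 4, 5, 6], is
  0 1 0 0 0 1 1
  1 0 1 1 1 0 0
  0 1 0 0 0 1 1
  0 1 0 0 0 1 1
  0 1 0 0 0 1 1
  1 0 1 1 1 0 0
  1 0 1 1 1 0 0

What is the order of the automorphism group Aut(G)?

The vertices split by degree into {1, 5, 6} (degree 4) and {0, 2, 3, 4} (degree 3); every edge runs between the two parts, so G is the complete bipartite graph K_{3,4}. The parts have unequal sizes, so no automorphism swaps them; each part is permuted independently, giving S_4 × S_3 of order 4!·3! = 144.

144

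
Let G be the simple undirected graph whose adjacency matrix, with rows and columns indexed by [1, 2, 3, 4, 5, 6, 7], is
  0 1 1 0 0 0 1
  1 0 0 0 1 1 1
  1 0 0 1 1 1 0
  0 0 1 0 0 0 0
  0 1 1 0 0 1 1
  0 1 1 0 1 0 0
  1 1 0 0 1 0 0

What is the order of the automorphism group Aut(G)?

1

The degree sequence is [3, 4, 4, 1, 4, 3, 3]. Checking the degree-preserving permutations of the vertex set shows that none except the identity preserves every edge, so Aut(G) is trivial.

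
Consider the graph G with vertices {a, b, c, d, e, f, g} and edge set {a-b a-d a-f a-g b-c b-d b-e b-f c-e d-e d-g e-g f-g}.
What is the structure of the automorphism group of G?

Degrees alone do not determine every vertex (e.g. a and d both have degree 4), but their neighbour-degree multisets differ: N(a) has degrees [3, 4, 4, 5] while N(d) has degrees [4, 4, 4, 5]. Repeating this refinement separates all vertices, so the only automorphism is the identity.

the trivial group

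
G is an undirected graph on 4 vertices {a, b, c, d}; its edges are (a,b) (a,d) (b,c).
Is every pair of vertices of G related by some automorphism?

Automorphisms preserve degree, but G has vertices of degree 1 and vertices of degree 2; no automorphism maps one to the other, so G is not vertex-transitive.

No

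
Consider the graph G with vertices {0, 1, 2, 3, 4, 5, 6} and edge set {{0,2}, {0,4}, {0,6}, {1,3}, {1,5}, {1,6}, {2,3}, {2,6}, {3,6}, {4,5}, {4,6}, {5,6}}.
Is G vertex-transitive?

Vertex 6 is the only vertex of degree 6, so every automorphism fixes it; G is not vertex-transitive.

No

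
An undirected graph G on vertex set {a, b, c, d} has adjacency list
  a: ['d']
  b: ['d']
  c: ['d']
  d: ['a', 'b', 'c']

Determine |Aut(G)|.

Vertex d has degree 3 and every other vertex has degree 1, so G is the star K_{1,3} with centre d. Any automorphism fixes the centre and permutes the 3 leaves freely, so Aut(G) ≅ S_3 of order 3! = 6.

6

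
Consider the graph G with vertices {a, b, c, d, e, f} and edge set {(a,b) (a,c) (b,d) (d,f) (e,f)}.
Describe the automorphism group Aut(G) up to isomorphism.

the cyclic group of order 2

The degree sequence is [2, 2, 1, 2, 1, 2]; the two degree-1 vertices c and e are the ends of a path, so G = P_6. The only nontrivial automorphism of a path is the end-to-end reflection, so Aut(G) ≅ Z_2.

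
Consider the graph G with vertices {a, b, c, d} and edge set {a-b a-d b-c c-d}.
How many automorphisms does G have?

8

G is 2-regular and connected on 4 vertices, i.e. the cycle C_4. The automorphisms of the 4-cycle are exactly the symmetries of a regular 4-gon: the dihedral group D_4, |D_4| = 8.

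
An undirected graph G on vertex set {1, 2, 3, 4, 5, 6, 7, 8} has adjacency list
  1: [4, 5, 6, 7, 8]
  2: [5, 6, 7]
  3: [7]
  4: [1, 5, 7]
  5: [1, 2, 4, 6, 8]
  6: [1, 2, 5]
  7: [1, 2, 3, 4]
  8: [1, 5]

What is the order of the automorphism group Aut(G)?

Degrees alone do not determine every vertex (e.g. 1 and 5 both have degree 5), but their neighbour-degree multisets differ: N(1) has degrees [2, 3, 3, 4, 5] while N(5) has degrees [2, 3, 3, 3, 5]. Repeating this refinement separates all vertices, so the only automorphism is the identity.

1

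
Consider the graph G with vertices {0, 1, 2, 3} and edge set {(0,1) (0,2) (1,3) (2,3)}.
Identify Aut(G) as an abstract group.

G is 2-regular and bipartite on 2^2 = 4 vertices with girth 4; it is the hypercube graph Q_2. Aut(Q_2) consists of the signed permutations of the 2 coordinate axes: 2! permutations times 2^2 sign flips, so |Aut| = 2^2·2! = 8.

the dihedral group of order 8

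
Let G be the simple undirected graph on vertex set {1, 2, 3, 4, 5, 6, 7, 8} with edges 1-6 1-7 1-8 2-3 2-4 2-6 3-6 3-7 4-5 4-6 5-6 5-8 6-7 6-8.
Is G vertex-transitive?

No

Vertex 6 is the only vertex of degree 7, so every automorphism fixes it; G is not vertex-transitive.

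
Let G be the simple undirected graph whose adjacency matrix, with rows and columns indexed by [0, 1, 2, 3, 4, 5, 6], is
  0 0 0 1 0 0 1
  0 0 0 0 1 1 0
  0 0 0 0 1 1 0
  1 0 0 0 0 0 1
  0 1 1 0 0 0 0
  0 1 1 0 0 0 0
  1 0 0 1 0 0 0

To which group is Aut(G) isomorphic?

D_3 × D_4

G has two connected components, {1, 2, 4, 5} and {0, 3, 6}; each is 2-regular, so G = C_4 ⊔ C_3. No automorphism exchanges components of different sizes, hence Aut(G) is the direct product D_3 × D_4, order 48.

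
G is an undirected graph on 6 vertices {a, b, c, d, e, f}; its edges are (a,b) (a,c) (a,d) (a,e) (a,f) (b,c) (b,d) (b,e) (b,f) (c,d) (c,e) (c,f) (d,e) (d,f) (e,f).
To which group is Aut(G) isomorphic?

All 6 vertices are pairwise adjacent: G = K_6. Any permutation of the 6 vertices preserves K_6, so Aut(K_6) = S_6 of order 6! = 720.

S_6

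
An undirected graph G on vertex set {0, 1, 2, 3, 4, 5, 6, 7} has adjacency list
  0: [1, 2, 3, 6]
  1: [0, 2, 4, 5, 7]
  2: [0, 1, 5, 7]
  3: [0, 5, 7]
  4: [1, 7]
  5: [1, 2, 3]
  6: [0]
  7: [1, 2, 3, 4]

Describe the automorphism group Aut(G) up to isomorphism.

Degrees alone do not determine every vertex (e.g. 0 and 2 both have degree 4), but their neighbour-degree multisets differ: N(0) has degrees [1, 3, 4, 5] while N(2) has degrees [3, 4, 4, 5]. Repeating this refinement separates all vertices, so the only automorphism is the identity.

1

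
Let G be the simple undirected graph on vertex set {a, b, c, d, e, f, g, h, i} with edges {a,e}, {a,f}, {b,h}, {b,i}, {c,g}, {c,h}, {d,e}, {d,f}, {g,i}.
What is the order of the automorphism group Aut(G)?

80

G has two connected components, {b, c, g, h, i} and {a, d, e, f}; each is 2-regular, so G = C_5 ⊔ C_4. No automorphism exchanges components of different sizes, hence Aut(G) is the direct product D_5 × D_4, order 80.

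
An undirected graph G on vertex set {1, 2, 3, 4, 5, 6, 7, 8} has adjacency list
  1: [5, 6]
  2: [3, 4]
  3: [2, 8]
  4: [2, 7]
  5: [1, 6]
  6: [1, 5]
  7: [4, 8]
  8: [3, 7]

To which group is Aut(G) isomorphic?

D_3 × D_5

G has two connected components, {2, 3, 4, 7, 8} and {1, 5, 6}; each is 2-regular, so G = C_5 ⊔ C_3. The components are non-isomorphic (different sizes), so Aut(G) = Aut(C_3) × Aut(C_5) = D_3 × D_5 of order 6·10 = 60.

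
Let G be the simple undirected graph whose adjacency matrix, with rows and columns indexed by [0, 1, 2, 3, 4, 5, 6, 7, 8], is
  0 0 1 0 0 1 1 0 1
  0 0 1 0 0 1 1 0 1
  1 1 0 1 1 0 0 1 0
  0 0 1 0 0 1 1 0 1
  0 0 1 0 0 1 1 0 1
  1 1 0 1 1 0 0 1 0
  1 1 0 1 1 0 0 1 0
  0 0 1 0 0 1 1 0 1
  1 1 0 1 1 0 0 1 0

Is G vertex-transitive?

Automorphisms preserve degree, but G has vertices of degree 4 and vertices of degree 5; no automorphism maps one to the other, so G is not vertex-transitive.

No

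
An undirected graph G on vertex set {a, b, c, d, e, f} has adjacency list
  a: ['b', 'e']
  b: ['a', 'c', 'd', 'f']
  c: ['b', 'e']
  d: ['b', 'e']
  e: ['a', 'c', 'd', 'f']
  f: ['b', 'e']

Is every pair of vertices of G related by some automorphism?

No

Automorphisms preserve degree, but G has vertices of degree 2 and vertices of degree 4; no automorphism maps one to the other, so G is not vertex-transitive.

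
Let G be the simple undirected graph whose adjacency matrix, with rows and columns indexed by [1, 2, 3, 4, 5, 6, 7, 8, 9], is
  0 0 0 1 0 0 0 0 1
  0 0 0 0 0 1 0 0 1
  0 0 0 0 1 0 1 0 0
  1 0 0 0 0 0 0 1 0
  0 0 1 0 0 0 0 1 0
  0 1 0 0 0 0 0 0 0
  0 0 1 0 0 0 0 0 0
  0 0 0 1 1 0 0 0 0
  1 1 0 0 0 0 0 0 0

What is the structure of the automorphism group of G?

C_2

The degree sequence is [2, 2, 2, 2, 2, 1, 1, 2, 2]; the two degree-1 vertices 6 and 7 are the ends of a path, so G = P_9. A path has exactly one nontrivial symmetry — reversal — giving Aut(G) of order 2.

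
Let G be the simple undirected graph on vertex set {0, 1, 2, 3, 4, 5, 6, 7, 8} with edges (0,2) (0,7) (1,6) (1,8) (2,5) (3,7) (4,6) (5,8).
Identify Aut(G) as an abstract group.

the cyclic group of order 2

The degree sequence is [2, 2, 2, 1, 1, 2, 2, 2, 2]; the two degree-1 vertices 3 and 4 are the ends of a path, so G = P_9. The only nontrivial automorphism of a path is the end-to-end reflection, so Aut(G) ≅ Z_2.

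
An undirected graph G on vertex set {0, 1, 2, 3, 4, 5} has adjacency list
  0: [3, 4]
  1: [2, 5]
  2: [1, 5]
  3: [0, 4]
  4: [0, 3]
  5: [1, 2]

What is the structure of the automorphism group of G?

D_3 ≀ Z_2

G has two connected components, {0, 3, 4} and {1, 2, 5}; each is 2-regular, so G = C_3 ⊔ C_3. Aut of a disjoint union of two copies of C_3 is the wreath product D_3 ≀ Z_2, of order 2·6² = 72.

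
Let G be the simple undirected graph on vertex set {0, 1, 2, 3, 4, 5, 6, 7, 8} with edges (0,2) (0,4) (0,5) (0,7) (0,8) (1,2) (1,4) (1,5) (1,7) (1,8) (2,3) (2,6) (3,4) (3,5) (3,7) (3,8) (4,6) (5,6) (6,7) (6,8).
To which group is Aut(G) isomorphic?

The vertices split by degree into {0, 1, 3, 6} (degree 5) and {2, 4, 5, 7, 8} (degree 4); every edge runs between the two parts, so G is the complete bipartite graph K_{4,5}. The parts have unequal sizes, so no automorphism swaps them; each part is permuted independently, giving S_5 × S_4 of order 5!·4! = 2880.

S_5 × S_4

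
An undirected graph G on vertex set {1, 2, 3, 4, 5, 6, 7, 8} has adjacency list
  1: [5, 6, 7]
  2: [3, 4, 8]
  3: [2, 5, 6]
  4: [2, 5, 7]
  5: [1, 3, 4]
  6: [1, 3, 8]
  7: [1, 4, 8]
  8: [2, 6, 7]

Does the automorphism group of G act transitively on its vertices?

G is 3-regular and bipartite on 2^3 = 8 vertices with girth 4; it is the hypercube graph Q_3. Aut(Q_3) consists of the signed permutations of the 3 coordinate axes: 3! permutations times 2^3 sign flips, so |Aut| = 2^3·3! = 48. Under this action every vertex can be carried to every other, so G is vertex-transitive.

Yes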